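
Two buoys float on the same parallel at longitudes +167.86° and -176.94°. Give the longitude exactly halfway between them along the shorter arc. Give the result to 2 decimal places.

Signed shortest Δλ from +167.86° to -176.94° is +15.20°.
Midpoint longitude = +167.86° + (+15.20°)/2 = +167.86° + 7.60° = +175.46°.
(The naïve average (+167.86 + -176.94)/2 = -4.54° is on the wrong side of the globe.)

+175.46°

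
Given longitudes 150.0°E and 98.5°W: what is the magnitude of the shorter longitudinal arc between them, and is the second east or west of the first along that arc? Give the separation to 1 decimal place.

Raw difference: -98.5 − 150.0 = -248.5°.
Normalise into (−180°, 180°]: -248.5° + 360° = 111.5°.
Positive ⇒ the second point lies to the east; separation 111.5°.

111.5° east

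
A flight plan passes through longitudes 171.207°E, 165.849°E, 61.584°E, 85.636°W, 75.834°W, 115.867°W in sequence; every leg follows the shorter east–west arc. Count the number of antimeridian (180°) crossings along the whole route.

Leg 1: +171.207° → +165.849°, shortest Δλ = -5.358° (west) — does not cross 180°.
Leg 2: +165.849° → +61.584°, shortest Δλ = -104.265° (west) — does not cross 180°.
Leg 3: +61.584° → -85.636°, shortest Δλ = -147.22° (west) — does not cross 180°.
Leg 4: -85.636° → -75.834°, shortest Δλ = 9.802° (east) — does not cross 180°.
Leg 5: -75.834° → -115.867°, shortest Δλ = -40.033° (west) — does not cross 180°.
Total crossings: 0.

0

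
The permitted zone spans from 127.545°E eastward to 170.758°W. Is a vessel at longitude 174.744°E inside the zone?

Yes

Band width going east from +127.545° to -170.758°: ((-170.758 − 127.545) mod 360) = 61.697°.
Offset of +174.744° east of the west edge: ((174.744 − 127.545) mod 360) = 47.199°.
47.199° ≤ 61.697° ⇒ inside.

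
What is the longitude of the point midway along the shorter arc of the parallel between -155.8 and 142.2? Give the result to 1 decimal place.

Signed shortest Δλ from -155.8° to +142.2° is -62.0°.
Midpoint longitude = -155.8° + (-62.0°)/2 = -155.8° − 31.0° = -186.8°.
Normalise into (−180°, 180°]: +173.2°.
(The naïve average (-155.8 + +142.2)/2 = -6.8° is on the wrong side of the globe.)

+173.2°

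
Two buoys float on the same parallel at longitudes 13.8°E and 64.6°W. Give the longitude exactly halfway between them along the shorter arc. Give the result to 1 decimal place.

Signed shortest Δλ from +13.8° to -64.6° is -78.4°.
Midpoint longitude = +13.8° + (-78.4°)/2 = +13.8° − 39.2° = -25.4°.

25.4°W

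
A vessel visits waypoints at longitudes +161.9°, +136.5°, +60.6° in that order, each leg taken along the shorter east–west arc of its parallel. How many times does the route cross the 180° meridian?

Leg 1: +161.9° → +136.5°, shortest Δλ = -25.4° (west) — does not cross 180°.
Leg 2: +136.5° → +60.6°, shortest Δλ = -75.9° (west) — does not cross 180°.
Total crossings: 0.

0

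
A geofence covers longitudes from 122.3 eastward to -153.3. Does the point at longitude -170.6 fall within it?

Yes

Band width going east from +122.3° to -153.3°: ((-153.3 − 122.3) mod 360) = 84.4°.
Offset of -170.6° east of the west edge: ((-170.6 − 122.3) mod 360) = 67.1°.
67.1° ≤ 84.4° ⇒ inside.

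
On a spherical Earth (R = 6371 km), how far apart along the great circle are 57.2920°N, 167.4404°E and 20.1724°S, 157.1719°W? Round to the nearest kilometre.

Δλ = -157.1719 − 167.4404 = -324.6123°; wrapped into (−180°, 180°]: 35.3877°.
Δφ = -20.1724 − 57.2920 = -77.4644°.
a = sin²(Δφ/2) + cos φ₁ · cos φ₂ · sin²(Δλ/2) = 0.438330.
c = 2·atan2(√a, √(1−a)) = 1.44714 rad → d = 6371·c ≈ 9219.74 km.

9220 km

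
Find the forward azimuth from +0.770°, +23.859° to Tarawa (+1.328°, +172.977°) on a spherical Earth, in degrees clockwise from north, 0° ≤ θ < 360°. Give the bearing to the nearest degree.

Δλ = 172.977 − 23.859 = 149.118°.
θ = atan2( sin Δλ · cos φ₂ , cos φ₁ · sin φ₂ − sin φ₁ · cos φ₂ · cos Δλ )
  = atan2(0.51313, 0.03470) = 86.131° → normalised to [0°, 360°): 86.131°.

86°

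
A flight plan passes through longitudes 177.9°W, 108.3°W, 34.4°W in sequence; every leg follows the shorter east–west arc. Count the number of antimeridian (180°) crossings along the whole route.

0

Leg 1: -177.9° → -108.3°, shortest Δλ = 69.6° (east) — does not cross 180°.
Leg 2: -108.3° → -34.4°, shortest Δλ = 73.9° (east) — does not cross 180°.
Total crossings: 0.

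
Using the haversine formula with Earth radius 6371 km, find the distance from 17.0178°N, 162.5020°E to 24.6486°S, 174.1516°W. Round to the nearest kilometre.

Δλ = -174.1516 − 162.5020 = -336.6536°; wrapped into (−180°, 180°]: 23.3464°.
Δφ = -24.6486 − 17.0178 = -41.6664°.
a = sin²(Δφ/2) + cos φ₁ · cos φ₂ · sin²(Δλ/2) = 0.162064.
c = 2·atan2(√a, √(1−a)) = 0.82865 rad → d = 6371·c ≈ 5279.32 km.

5279 km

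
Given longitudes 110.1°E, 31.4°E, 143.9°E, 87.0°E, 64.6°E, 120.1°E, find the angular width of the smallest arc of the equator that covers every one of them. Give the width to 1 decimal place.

Sort the longitudes: +31.4°, +64.6°, +87.0°, +110.1°, +120.1°, +143.9°.
Eastward gaps between consecutive values (wrapping around): 33.2°, 22.4°, 23.1°, 10.0°, 23.8°, 247.5°.
Largest gap = 247.5° ⇒ minimal covering band is its complement: 360° − 247.5° = 112.5°.
Band runs from +31.4° eastward to +143.9°.

112.5°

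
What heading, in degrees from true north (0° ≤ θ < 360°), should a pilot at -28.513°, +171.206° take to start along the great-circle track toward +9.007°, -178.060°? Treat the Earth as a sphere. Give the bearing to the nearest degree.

Δλ = -178.060 − 171.206 = -349.266°; wrapped into (−180°, 180°]: 10.734°.
θ = atan2( sin Δλ · cos φ₂ , cos φ₁ · sin φ₂ − sin φ₁ · cos φ₂ · cos Δλ )
  = atan2(0.18395, 0.60079) = 17.024° → normalised to [0°, 360°): 17.024°.

17°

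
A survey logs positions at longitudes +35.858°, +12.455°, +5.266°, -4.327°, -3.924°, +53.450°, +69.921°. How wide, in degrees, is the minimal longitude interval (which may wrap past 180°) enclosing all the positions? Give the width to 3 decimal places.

74.248°

Sort the longitudes: -4.327°, -3.924°, +5.266°, +12.455°, +35.858°, +53.450°, +69.921°.
Eastward gaps between consecutive values (wrapping around): 0.403°, 9.190°, 7.189°, 23.403°, 17.592°, 16.471°, 285.752°.
Largest gap = 285.752° ⇒ minimal covering band is its complement: 360° − 285.752° = 74.248°.
Band runs from -4.327° eastward to +69.921°.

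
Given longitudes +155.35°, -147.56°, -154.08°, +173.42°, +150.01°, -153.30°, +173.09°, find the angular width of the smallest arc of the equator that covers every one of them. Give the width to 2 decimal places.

Sort the longitudes: -154.08°, -153.30°, -147.56°, +150.01°, +155.35°, +173.09°, +173.42°.
Eastward gaps between consecutive values (wrapping around): 0.78°, 5.74°, 297.57°, 5.34°, 17.74°, 0.33°, 32.50°.
Largest gap = 297.57° ⇒ minimal covering band is its complement: 360° − 297.57° = 62.43°.
Band runs from +150.01° eastward to -147.56°, crossing the antimeridian.

62.43°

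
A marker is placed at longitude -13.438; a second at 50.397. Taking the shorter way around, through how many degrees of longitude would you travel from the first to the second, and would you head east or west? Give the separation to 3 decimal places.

63.835° east

Raw difference: 50.397 − -13.438 = 63.835°.
Normalise into (−180°, 180°]: 63.835° stays 63.835°.
Positive ⇒ the second point lies to the east; separation 63.835°.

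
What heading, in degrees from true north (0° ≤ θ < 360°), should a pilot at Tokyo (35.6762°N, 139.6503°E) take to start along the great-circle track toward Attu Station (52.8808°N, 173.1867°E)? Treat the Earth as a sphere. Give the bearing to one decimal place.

43.3°

Δλ = 173.1867 − 139.6503 = 33.5364°.
θ = atan2( sin Δλ · cos φ₂ , cos φ₁ · sin φ₂ − sin φ₁ · cos φ₂ · cos Δλ )
  = atan2(0.33340, 0.35437) = 43.253° → normalised to [0°, 360°): 43.253°.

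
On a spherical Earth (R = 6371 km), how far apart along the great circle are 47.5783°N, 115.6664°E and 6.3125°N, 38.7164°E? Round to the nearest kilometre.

8512 km

Δλ = 38.7164 − 115.6664 = -76.9500°.
Δφ = 6.3125 − 47.5783 = -41.2658°.
a = sin²(Δφ/2) + cos φ₁ · cos φ₂ · sin²(Δλ/2) = 0.383718.
c = 2·atan2(√a, √(1−a)) = 1.33608 rad → d = 6371·c ≈ 8512.19 km.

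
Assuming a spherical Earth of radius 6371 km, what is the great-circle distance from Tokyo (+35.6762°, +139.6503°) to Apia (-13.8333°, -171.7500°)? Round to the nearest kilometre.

7509 km

Δλ = -171.7500 − 139.6503 = -311.4003°; wrapped into (−180°, 180°]: 48.5997°.
Δφ = -13.8333 − 35.6762 = -49.5095°.
a = sin²(Δφ/2) + cos φ₁ · cos φ₂ · sin²(Δλ/2) = 0.308910.
c = 2·atan2(√a, √(1−a)) = 1.17864 rad → d = 6371·c ≈ 7509.13 km.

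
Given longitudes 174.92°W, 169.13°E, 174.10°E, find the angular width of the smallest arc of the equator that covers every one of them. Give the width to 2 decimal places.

Sort the longitudes: -174.92°, +169.13°, +174.10°.
Eastward gaps between consecutive values (wrapping around): 344.05°, 4.97°, 10.98°.
Largest gap = 344.05° ⇒ minimal covering band is its complement: 360° − 344.05° = 15.95°.
Band runs from +169.13° eastward to -174.92°, crossing the antimeridian.

15.95°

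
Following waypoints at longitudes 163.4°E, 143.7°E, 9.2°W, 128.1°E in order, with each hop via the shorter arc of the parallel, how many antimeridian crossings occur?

0

Leg 1: +163.4° → +143.7°, shortest Δλ = -19.7° (west) — does not cross 180°.
Leg 2: +143.7° → -9.2°, shortest Δλ = -152.9° (west) — does not cross 180°.
Leg 3: -9.2° → +128.1°, shortest Δλ = 137.3° (east) — does not cross 180°.
Total crossings: 0.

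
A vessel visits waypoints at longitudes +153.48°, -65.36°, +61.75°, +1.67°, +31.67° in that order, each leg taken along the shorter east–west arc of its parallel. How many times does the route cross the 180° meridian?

1

Leg 1: +153.48° → -65.36°, shortest Δλ = 141.16° (east) — crosses 180°.
Leg 2: -65.36° → +61.75°, shortest Δλ = 127.11° (east) — does not cross 180°.
Leg 3: +61.75° → +1.67°, shortest Δλ = -60.08° (west) — does not cross 180°.
Leg 4: +1.67° → +31.67°, shortest Δλ = 30.0° (east) — does not cross 180°.
Total crossings: 1.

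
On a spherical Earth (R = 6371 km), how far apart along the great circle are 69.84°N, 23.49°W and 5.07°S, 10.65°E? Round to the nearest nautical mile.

Δλ = 10.65 − -23.49 = 34.14°.
Δφ = -5.07 − 69.84 = -74.91°.
a = sin²(Δφ/2) + cos φ₁ · cos φ₂ · sin²(Δλ/2) = 0.399412.
c = 2·atan2(√a, √(1−a)) = 1.36824 rad → d = 6371·c ≈ 8717.05 km ≈ 4706.83 nmi.

4707 nmi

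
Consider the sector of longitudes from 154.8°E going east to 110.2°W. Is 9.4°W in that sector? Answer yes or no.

Band width going east from +154.8° to -110.2°: ((-110.2 − 154.8) mod 360) = 95.0°.
Offset of -9.4° east of the west edge: ((-9.4 − 154.8) mod 360) = 195.8°.
195.8° > 95.0° ⇒ outside.

No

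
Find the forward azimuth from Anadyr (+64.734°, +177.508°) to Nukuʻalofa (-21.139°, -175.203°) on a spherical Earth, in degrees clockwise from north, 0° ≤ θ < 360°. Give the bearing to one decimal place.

173.2°

Δλ = -175.203 − 177.508 = -352.711°; wrapped into (−180°, 180°]: 7.289°.
θ = atan2( sin Δλ · cos φ₂ , cos φ₁ · sin φ₂ − sin φ₁ · cos φ₂ · cos Δλ )
  = atan2(0.11834, -0.99059) = 173.188° → normalised to [0°, 360°): 173.188°.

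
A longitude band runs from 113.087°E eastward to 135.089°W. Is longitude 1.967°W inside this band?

No

Band width going east from +113.087° to -135.089°: ((-135.089 − 113.087) mod 360) = 111.824°.
Offset of -1.967° east of the west edge: ((-1.967 − 113.087) mod 360) = 244.946°.
244.946° > 111.824° ⇒ outside.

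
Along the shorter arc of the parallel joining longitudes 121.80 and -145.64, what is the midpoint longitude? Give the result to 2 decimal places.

Signed shortest Δλ from +121.80° to -145.64° is +92.56°.
Midpoint longitude = +121.80° + (+92.56°)/2 = +121.80° + 46.28° = +168.08°.
(The naïve average (+121.80 + -145.64)/2 = -11.92° is on the wrong side of the globe.)

+168.08°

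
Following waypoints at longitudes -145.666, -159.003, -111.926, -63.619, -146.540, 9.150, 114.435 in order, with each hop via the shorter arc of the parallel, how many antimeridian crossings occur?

Leg 1: -145.666° → -159.003°, shortest Δλ = -13.337° (west) — does not cross 180°.
Leg 2: -159.003° → -111.926°, shortest Δλ = 47.077° (east) — does not cross 180°.
Leg 3: -111.926° → -63.619°, shortest Δλ = 48.307° (east) — does not cross 180°.
Leg 4: -63.619° → -146.540°, shortest Δλ = -82.921° (west) — does not cross 180°.
Leg 5: -146.540° → +9.150°, shortest Δλ = 155.69° (east) — does not cross 180°.
Leg 6: +9.150° → +114.435°, shortest Δλ = 105.285° (east) — does not cross 180°.
Total crossings: 0.

0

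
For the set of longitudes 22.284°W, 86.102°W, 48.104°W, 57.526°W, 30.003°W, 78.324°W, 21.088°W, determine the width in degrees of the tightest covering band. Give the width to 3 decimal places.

65.014°

Sort the longitudes: -86.102°, -78.324°, -57.526°, -48.104°, -30.003°, -22.284°, -21.088°.
Eastward gaps between consecutive values (wrapping around): 7.778°, 20.798°, 9.422°, 18.101°, 7.719°, 1.196°, 294.986°.
Largest gap = 294.986° ⇒ minimal covering band is its complement: 360° − 294.986° = 65.014°.
Band runs from -86.102° eastward to -21.088°.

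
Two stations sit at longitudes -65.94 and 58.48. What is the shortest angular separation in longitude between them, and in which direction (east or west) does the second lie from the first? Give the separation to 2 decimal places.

Raw difference: 58.48 − -65.94 = 124.42°.
Normalise into (−180°, 180°]: 124.42° stays 124.42°.
Positive ⇒ the second point lies to the east; separation 124.42°.

124.42° east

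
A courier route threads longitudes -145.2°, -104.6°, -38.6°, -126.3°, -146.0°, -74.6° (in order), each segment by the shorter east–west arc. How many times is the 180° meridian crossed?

Leg 1: -145.2° → -104.6°, shortest Δλ = 40.6° (east) — does not cross 180°.
Leg 2: -104.6° → -38.6°, shortest Δλ = 66.0° (east) — does not cross 180°.
Leg 3: -38.6° → -126.3°, shortest Δλ = -87.7° (west) — does not cross 180°.
Leg 4: -126.3° → -146.0°, shortest Δλ = -19.7° (west) — does not cross 180°.
Leg 5: -146.0° → -74.6°, shortest Δλ = 71.4° (east) — does not cross 180°.
Total crossings: 0.

0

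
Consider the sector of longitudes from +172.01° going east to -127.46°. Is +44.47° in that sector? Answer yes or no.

Band width going east from +172.01° to -127.46°: ((-127.46 − 172.01) mod 360) = 60.53°.
Offset of +44.47° east of the west edge: ((44.47 − 172.01) mod 360) = 232.46°.
232.46° > 60.53° ⇒ outside.

No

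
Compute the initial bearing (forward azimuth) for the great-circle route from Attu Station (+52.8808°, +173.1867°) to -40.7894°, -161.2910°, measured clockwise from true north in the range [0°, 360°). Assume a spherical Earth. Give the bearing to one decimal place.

160.8°

Δλ = -161.2910 − 173.1867 = -334.4777°; wrapped into (−180°, 180°]: 25.5223°.
θ = atan2( sin Δλ · cos φ₂ , cos φ₁ · sin φ₂ − sin φ₁ · cos φ₂ · cos Δλ )
  = atan2(0.32621, -0.93904) = 160.843° → normalised to [0°, 360°): 160.843°.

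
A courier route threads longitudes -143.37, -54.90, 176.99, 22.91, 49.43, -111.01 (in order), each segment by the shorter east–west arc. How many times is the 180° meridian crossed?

1

Leg 1: -143.37° → -54.90°, shortest Δλ = 88.47° (east) — does not cross 180°.
Leg 2: -54.90° → +176.99°, shortest Δλ = -128.11° (west) — crosses 180°.
Leg 3: +176.99° → +22.91°, shortest Δλ = -154.08° (west) — does not cross 180°.
Leg 4: +22.91° → +49.43°, shortest Δλ = 26.52° (east) — does not cross 180°.
Leg 5: +49.43° → -111.01°, shortest Δλ = -160.44° (west) — does not cross 180°.
Total crossings: 1.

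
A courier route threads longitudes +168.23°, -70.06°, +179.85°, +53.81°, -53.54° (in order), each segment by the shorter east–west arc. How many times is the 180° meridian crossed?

2

Leg 1: +168.23° → -70.06°, shortest Δλ = 121.71° (east) — crosses 180°.
Leg 2: -70.06° → +179.85°, shortest Δλ = -110.09° (west) — crosses 180°.
Leg 3: +179.85° → +53.81°, shortest Δλ = -126.04° (west) — does not cross 180°.
Leg 4: +53.81° → -53.54°, shortest Δλ = -107.35° (west) — does not cross 180°.
Total crossings: 2.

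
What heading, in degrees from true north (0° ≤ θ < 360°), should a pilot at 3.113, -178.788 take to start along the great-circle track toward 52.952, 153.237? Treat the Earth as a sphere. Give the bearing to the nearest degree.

340°

Δλ = 153.237 − -178.788 = 332.025°; wrapped into (−180°, 180°]: -27.975°.
θ = atan2( sin Δλ · cos φ₂ , cos φ₁ · sin φ₂ − sin φ₁ · cos φ₂ · cos Δλ )
  = atan2(-0.28262, 0.76806) = -20.202° → normalised to [0°, 360°): 339.798°.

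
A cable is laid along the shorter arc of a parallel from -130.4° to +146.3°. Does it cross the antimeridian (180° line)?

Naïve |146.3 − -130.4| = 276.7° > 180°, so the shorter arc goes the other way round — across 180°.
Signed shortest Δλ = ((146.3 − -130.4 + 180) mod 360) − 180 = -83.3°.
Going west by 83.3° from -130.4° passes through 180° before reaching +146.3°.

Yes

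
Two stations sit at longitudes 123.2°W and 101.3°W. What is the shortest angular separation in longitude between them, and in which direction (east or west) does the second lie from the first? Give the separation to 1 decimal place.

Raw difference: -101.3 − -123.2 = 21.9°.
Normalise into (−180°, 180°]: 21.9° stays 21.9°.
Positive ⇒ the second point lies to the east; separation 21.9°.

21.9° east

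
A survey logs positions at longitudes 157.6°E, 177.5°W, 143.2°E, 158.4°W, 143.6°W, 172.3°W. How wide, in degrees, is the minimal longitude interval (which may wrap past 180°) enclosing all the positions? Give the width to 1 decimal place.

Sort the longitudes: -177.5°, -172.3°, -158.4°, -143.6°, +143.2°, +157.6°.
Eastward gaps between consecutive values (wrapping around): 5.2°, 13.9°, 14.8°, 286.8°, 14.4°, 24.9°.
Largest gap = 286.8° ⇒ minimal covering band is its complement: 360° − 286.8° = 73.2°.
Band runs from +143.2° eastward to -143.6°, crossing the antimeridian.

73.2°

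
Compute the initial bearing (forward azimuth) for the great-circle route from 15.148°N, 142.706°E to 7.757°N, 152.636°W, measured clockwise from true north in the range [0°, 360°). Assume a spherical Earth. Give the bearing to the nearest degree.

Δλ = -152.636 − 142.706 = -295.342°; wrapped into (−180°, 180°]: 64.658°.
θ = atan2( sin Δλ · cos φ₂ , cos φ₁ · sin φ₂ − sin φ₁ · cos φ₂ · cos Δλ )
  = atan2(0.89550, 0.01946) = 88.755° → normalised to [0°, 360°): 88.755°.

89°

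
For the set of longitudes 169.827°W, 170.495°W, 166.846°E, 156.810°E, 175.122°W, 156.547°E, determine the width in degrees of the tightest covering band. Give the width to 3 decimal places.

33.626°

Sort the longitudes: -175.122°, -170.495°, -169.827°, +156.547°, +156.810°, +166.846°.
Eastward gaps between consecutive values (wrapping around): 4.627°, 0.668°, 326.374°, 0.263°, 10.036°, 18.032°.
Largest gap = 326.374° ⇒ minimal covering band is its complement: 360° − 326.374° = 33.626°.
Band runs from +156.547° eastward to -169.827°, crossing the antimeridian.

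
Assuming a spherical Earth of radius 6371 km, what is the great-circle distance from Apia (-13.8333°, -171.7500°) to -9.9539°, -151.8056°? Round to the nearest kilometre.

Δλ = -151.8056 − -171.7500 = 19.9444°.
Δφ = -9.9539 − -13.8333 = 3.8794°.
a = sin²(Δφ/2) + cos φ₁ · cos φ₂ · sin²(Δλ/2) = 0.029826.
c = 2·atan2(√a, √(1−a)) = 0.34714 rad → d = 6371·c ≈ 2211.64 km.

2212 km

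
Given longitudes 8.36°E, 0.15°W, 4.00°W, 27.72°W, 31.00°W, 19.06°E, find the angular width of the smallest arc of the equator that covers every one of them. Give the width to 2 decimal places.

Sort the longitudes: -31.00°, -27.72°, -4.00°, -0.15°, +8.36°, +19.06°.
Eastward gaps between consecutive values (wrapping around): 3.28°, 23.72°, 3.85°, 8.51°, 10.70°, 309.94°.
Largest gap = 309.94° ⇒ minimal covering band is its complement: 360° − 309.94° = 50.06°.
Band runs from -31.00° eastward to +19.06°.

50.06°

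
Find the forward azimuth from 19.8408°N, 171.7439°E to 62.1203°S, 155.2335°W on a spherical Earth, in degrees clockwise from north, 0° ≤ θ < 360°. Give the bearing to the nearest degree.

165°

Δλ = -155.2335 − 171.7439 = -326.9774°; wrapped into (−180°, 180°]: 33.0226°.
θ = atan2( sin Δλ · cos φ₂ , cos φ₁ · sin φ₂ − sin φ₁ · cos φ₂ · cos Δλ )
  = atan2(0.25484, -0.96453) = 165.200° → normalised to [0°, 360°): 165.200°.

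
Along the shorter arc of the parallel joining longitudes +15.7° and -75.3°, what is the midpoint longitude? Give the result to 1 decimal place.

-29.8°

Signed shortest Δλ from +15.7° to -75.3° is -91.0°.
Midpoint longitude = +15.7° + (-91.0°)/2 = +15.7° − 45.5° = -29.8°.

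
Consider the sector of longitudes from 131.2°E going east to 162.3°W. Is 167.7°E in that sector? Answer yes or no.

Yes

Band width going east from +131.2° to -162.3°: ((-162.3 − 131.2) mod 360) = 66.5°.
Offset of +167.7° east of the west edge: ((167.7 − 131.2) mod 360) = 36.5°.
36.5° ≤ 66.5° ⇒ inside.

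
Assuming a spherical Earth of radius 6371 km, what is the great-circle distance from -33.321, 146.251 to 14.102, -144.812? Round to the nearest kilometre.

Δλ = -144.812 − 146.251 = -291.063°; wrapped into (−180°, 180°]: 68.937°.
Δφ = 14.102 − -33.321 = 47.423°.
a = sin²(Δφ/2) + cos φ₁ · cos φ₂ · sin²(Δλ/2) = 0.421291.
c = 2·atan2(√a, √(1−a)) = 1.41272 rad → d = 6371·c ≈ 9000.44 km.

9000 km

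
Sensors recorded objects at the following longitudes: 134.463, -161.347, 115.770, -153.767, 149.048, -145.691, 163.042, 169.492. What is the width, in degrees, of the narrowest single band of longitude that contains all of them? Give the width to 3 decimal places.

98.539°

Sort the longitudes: -161.347°, -153.767°, -145.691°, +115.770°, +134.463°, +149.048°, +163.042°, +169.492°.
Eastward gaps between consecutive values (wrapping around): 7.580°, 8.076°, 261.461°, 18.693°, 14.585°, 13.994°, 6.450°, 29.161°.
Largest gap = 261.461° ⇒ minimal covering band is its complement: 360° − 261.461° = 98.539°.
Band runs from +115.770° eastward to -145.691°, crossing the antimeridian.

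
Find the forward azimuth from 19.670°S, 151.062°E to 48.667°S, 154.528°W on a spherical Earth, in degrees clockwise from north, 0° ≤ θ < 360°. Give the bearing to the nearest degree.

137°

Δλ = -154.528 − 151.062 = -305.590°; wrapped into (−180°, 180°]: 54.410°.
θ = atan2( sin Δλ · cos φ₂ , cos φ₁ · sin φ₂ − sin φ₁ · cos φ₂ · cos Δλ )
  = atan2(0.53707, -0.57769) = 137.087° → normalised to [0°, 360°): 137.087°.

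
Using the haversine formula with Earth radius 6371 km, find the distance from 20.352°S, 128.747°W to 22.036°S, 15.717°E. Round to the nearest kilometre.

Δλ = 15.717 − -128.747 = 144.464°.
Δφ = -22.036 − -20.352 = -1.684°.
a = sin²(Δφ/2) + cos φ₁ · cos φ₂ · sin²(Δλ/2) = 0.788365.
c = 2·atan2(√a, √(1−a)) = 2.18552 rad → d = 6371·c ≈ 13923.93 km.

13924 km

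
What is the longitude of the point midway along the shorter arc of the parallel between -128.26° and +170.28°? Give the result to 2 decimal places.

-158.99°

Signed shortest Δλ from -128.26° to +170.28° is -61.46°.
Midpoint longitude = -128.26° + (-61.46°)/2 = -128.26° − 30.73° = -158.99°.
(The naïve average (-128.26 + +170.28)/2 = 21.01° is on the wrong side of the globe.)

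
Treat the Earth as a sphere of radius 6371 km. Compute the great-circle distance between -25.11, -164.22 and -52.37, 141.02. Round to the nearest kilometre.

Δλ = 141.02 − -164.22 = 305.24°; wrapped into (−180°, 180°]: -54.76°.
Δφ = -52.37 − -25.11 = -27.26°.
a = sin²(Δφ/2) + cos φ₁ · cos φ₂ · sin²(Δλ/2) = 0.172460.
c = 2·atan2(√a, √(1−a)) = 0.85651 rad → d = 6371·c ≈ 5456.82 km.

5457 km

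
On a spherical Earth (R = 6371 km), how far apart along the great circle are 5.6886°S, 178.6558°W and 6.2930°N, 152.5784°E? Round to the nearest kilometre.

3460 km

Δλ = 152.5784 − -178.6558 = 331.2342°; wrapped into (−180°, 180°]: -28.7658°.
Δφ = 6.2930 − -5.6886 = 11.9816°.
a = sin²(Δφ/2) + cos φ₁ · cos φ₂ · sin²(Δλ/2) = 0.071922.
c = 2·atan2(√a, √(1−a)) = 0.54301 rad → d = 6371·c ≈ 3459.53 km.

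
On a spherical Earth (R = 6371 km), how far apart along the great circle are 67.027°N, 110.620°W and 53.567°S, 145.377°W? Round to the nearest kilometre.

Δλ = -145.377 − -110.620 = -34.757°.
Δφ = -53.567 − 67.027 = -120.594°.
a = sin²(Δφ/2) + cos φ₁ · cos φ₂ · sin²(Δλ/2) = 0.775154.
c = 2·atan2(√a, √(1−a)) = 2.15353 rad → d = 6371·c ≈ 13720.14 km.

13720 km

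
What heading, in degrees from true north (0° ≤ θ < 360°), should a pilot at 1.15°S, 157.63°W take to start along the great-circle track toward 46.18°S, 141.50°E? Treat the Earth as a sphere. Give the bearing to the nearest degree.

Δλ = 141.50 − -157.63 = 299.13°; wrapped into (−180°, 180°]: -60.87°.
θ = atan2( sin Δλ · cos φ₂ , cos φ₁ · sin φ₂ − sin φ₁ · cos φ₂ · cos Δλ )
  = atan2(-0.60482, -0.71461) = -139.757° → normalised to [0°, 360°): 220.243°.

220°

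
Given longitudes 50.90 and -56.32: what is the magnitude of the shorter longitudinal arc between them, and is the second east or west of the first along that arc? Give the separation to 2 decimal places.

Raw difference: -56.32 − 50.90 = -107.22°.
Normalise into (−180°, 180°]: -107.22° stays -107.22°.
Negative ⇒ the second point lies to the west; separation 107.22°.

107.22° west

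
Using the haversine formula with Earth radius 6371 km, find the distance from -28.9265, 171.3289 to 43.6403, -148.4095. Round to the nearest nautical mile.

Δλ = -148.4095 − 171.3289 = -319.7384°; wrapped into (−180°, 180°]: 40.2616°.
Δφ = 43.6403 − -28.9265 = 72.5668°.
a = sin²(Δφ/2) + cos φ₁ · cos φ₂ · sin²(Δλ/2) = 0.425229.
c = 2·atan2(√a, √(1−a)) = 1.42069 rad → d = 6371·c ≈ 9051.22 km ≈ 4887.27 nmi.

4887 nmi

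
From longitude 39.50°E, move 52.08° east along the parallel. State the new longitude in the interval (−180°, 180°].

91.58°E

Start at +39.50°; shift +52.08° → +91.58°.
+91.58° already lies in (−180°, 180°].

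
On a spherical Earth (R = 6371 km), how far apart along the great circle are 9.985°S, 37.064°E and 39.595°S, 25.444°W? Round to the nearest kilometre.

6956 km

Δλ = -25.444 − 37.064 = -62.508°.
Δφ = -39.595 − -9.985 = -29.610°.
a = sin²(Δφ/2) + cos φ₁ · cos φ₂ · sin²(Δλ/2) = 0.269581.
c = 2·atan2(√a, √(1−a)) = 1.09186 rad → d = 6371·c ≈ 6956.23 km.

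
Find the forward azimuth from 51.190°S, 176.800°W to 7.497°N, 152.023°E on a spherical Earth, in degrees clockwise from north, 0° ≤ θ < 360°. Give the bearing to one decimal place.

325.4°

Δλ = 152.023 − -176.800 = 328.823°; wrapped into (−180°, 180°]: -31.177°.
θ = atan2( sin Δλ · cos φ₂ , cos φ₁ · sin φ₂ − sin φ₁ · cos φ₂ · cos Δλ )
  = atan2(-0.51326, 0.74276) = -34.645° → normalised to [0°, 360°): 325.355°.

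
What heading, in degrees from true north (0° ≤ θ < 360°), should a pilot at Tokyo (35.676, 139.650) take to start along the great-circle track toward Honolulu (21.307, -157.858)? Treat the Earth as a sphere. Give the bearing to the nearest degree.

Δλ = -157.858 − 139.650 = -297.508°; wrapped into (−180°, 180°]: 62.492°.
θ = atan2( sin Δλ · cos φ₂ , cos φ₁ · sin φ₂ − sin φ₁ · cos φ₂ · cos Δλ )
  = atan2(0.82632, 0.04422) = 86.937° → normalised to [0°, 360°): 86.937°.

87°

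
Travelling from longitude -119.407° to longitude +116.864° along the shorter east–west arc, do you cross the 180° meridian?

Naïve |116.864 − -119.407| = 236.271° > 180°, so the shorter arc goes the other way round — across 180°.
Signed shortest Δλ = ((116.864 − -119.407 + 180) mod 360) − 180 = -123.729°.
Going west by 123.729° from -119.407° passes through 180° before reaching +116.864°.

Yes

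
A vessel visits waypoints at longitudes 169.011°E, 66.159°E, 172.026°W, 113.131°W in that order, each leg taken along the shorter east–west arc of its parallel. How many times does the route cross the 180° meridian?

1

Leg 1: +169.011° → +66.159°, shortest Δλ = -102.852° (west) — does not cross 180°.
Leg 2: +66.159° → -172.026°, shortest Δλ = 121.815° (east) — crosses 180°.
Leg 3: -172.026° → -113.131°, shortest Δλ = 58.895° (east) — does not cross 180°.
Total crossings: 1.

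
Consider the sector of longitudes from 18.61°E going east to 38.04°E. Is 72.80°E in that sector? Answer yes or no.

Band width going east from +18.61° to +38.04°: ((38.04 − 18.61) mod 360) = 19.43°.
Offset of +72.80° east of the west edge: ((72.80 − 18.61) mod 360) = 54.19°.
54.19° > 19.43° ⇒ outside.

No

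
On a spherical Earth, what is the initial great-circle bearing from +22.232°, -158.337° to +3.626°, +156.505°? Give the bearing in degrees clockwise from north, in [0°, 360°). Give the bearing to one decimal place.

253.6°

Δλ = 156.505 − -158.337 = 314.842°; wrapped into (−180°, 180°]: -45.158°.
θ = atan2( sin Δλ · cos φ₂ , cos φ₁ · sin φ₂ − sin φ₁ · cos φ₂ · cos Δλ )
  = atan2(-0.70763, -0.20772) = -106.359° → normalised to [0°, 360°): 253.641°.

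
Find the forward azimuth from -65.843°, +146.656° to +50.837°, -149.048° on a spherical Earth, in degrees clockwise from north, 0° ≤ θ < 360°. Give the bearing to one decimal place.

Δλ = -149.048 − 146.656 = -295.704°; wrapped into (−180°, 180°]: 64.296°.
θ = atan2( sin Δλ · cos φ₂ , cos φ₁ · sin φ₂ − sin φ₁ · cos φ₂ · cos Δλ )
  = atan2(0.56904, 0.56723) = 45.091° → normalised to [0°, 360°): 45.091°.

45.1°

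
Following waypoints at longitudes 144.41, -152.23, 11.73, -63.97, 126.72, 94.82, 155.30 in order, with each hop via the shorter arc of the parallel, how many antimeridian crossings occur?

Leg 1: +144.41° → -152.23°, shortest Δλ = 63.36° (east) — crosses 180°.
Leg 2: -152.23° → +11.73°, shortest Δλ = 163.96° (east) — does not cross 180°.
Leg 3: +11.73° → -63.97°, shortest Δλ = -75.7° (west) — does not cross 180°.
Leg 4: -63.97° → +126.72°, shortest Δλ = -169.31° (west) — crosses 180°.
Leg 5: +126.72° → +94.82°, shortest Δλ = -31.9° (west) — does not cross 180°.
Leg 6: +94.82° → +155.30°, shortest Δλ = 60.48° (east) — does not cross 180°.
Total crossings: 2.

2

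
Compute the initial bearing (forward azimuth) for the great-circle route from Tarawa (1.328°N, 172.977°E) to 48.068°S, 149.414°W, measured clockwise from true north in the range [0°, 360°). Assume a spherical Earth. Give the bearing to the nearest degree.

152°

Δλ = -149.414 − 172.977 = -322.391°; wrapped into (−180°, 180°]: 37.609°.
θ = atan2( sin Δλ · cos φ₂ , cos φ₁ · sin φ₂ − sin φ₁ · cos φ₂ · cos Δλ )
  = atan2(0.40781, -0.75601) = 151.656° → normalised to [0°, 360°): 151.656°.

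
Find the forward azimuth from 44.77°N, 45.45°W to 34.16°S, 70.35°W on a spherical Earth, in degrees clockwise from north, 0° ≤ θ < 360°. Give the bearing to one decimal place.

Δλ = -70.35 − -45.45 = -24.90°.
θ = atan2( sin Δλ · cos φ₂ , cos φ₁ · sin φ₂ − sin φ₁ · cos φ₂ · cos Δλ )
  = atan2(-0.34840, -0.92722) = -159.407° → normalised to [0°, 360°): 200.593°.

200.6°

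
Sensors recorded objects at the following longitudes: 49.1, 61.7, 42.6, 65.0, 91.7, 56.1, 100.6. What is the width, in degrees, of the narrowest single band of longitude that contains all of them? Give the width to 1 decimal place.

58.0°

Sort the longitudes: +42.6°, +49.1°, +56.1°, +61.7°, +65.0°, +91.7°, +100.6°.
Eastward gaps between consecutive values (wrapping around): 6.5°, 7.0°, 5.6°, 3.3°, 26.7°, 8.9°, 302.0°.
Largest gap = 302.0° ⇒ minimal covering band is its complement: 360° − 302.0° = 58.0°.
Band runs from +42.6° eastward to +100.6°.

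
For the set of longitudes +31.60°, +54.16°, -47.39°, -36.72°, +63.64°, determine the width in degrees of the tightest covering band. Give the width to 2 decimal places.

111.03°

Sort the longitudes: -47.39°, -36.72°, +31.60°, +54.16°, +63.64°.
Eastward gaps between consecutive values (wrapping around): 10.67°, 68.32°, 22.56°, 9.48°, 248.97°.
Largest gap = 248.97° ⇒ minimal covering band is its complement: 360° − 248.97° = 111.03°.
Band runs from -47.39° eastward to +63.64°.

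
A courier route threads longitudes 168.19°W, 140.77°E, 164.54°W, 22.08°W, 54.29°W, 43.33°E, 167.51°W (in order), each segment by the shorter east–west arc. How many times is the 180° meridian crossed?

Leg 1: -168.19° → +140.77°, shortest Δλ = -51.04° (west) — crosses 180°.
Leg 2: +140.77° → -164.54°, shortest Δλ = 54.69° (east) — crosses 180°.
Leg 3: -164.54° → -22.08°, shortest Δλ = 142.46° (east) — does not cross 180°.
Leg 4: -22.08° → -54.29°, shortest Δλ = -32.21° (west) — does not cross 180°.
Leg 5: -54.29° → +43.33°, shortest Δλ = 97.62° (east) — does not cross 180°.
Leg 6: +43.33° → -167.51°, shortest Δλ = 149.16° (east) — crosses 180°.
Total crossings: 3.

3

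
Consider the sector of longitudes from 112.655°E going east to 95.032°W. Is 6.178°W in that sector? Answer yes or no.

Band width going east from +112.655° to -95.032°: ((-95.032 − 112.655) mod 360) = 152.313°.
Offset of -6.178° east of the west edge: ((-6.178 − 112.655) mod 360) = 241.167°.
241.167° > 152.313° ⇒ outside.

No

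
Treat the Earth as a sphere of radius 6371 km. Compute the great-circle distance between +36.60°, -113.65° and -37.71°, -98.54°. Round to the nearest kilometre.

Δλ = -98.54 − -113.65 = 15.11°.
Δφ = -37.71 − 36.60 = -74.31°.
a = sin²(Δφ/2) + cos φ₁ · cos φ₂ · sin²(Δλ/2) = 0.375763.
c = 2·atan2(√a, √(1−a)) = 1.31969 rad → d = 6371·c ≈ 8407.75 km.

8408 km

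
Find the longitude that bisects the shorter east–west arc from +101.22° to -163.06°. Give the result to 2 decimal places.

+149.08°

Signed shortest Δλ from +101.22° to -163.06° is +95.72°.
Midpoint longitude = +101.22° + (+95.72°)/2 = +101.22° + 47.86° = +149.08°.
(The naïve average (+101.22 + -163.06)/2 = -30.92° is on the wrong side of the globe.)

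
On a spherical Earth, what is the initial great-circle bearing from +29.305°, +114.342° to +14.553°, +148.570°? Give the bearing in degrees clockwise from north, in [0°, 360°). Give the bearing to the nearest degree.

108°

Δλ = 148.570 − 114.342 = 34.228°.
θ = atan2( sin Δλ · cos φ₂ , cos φ₁ · sin φ₂ − sin φ₁ · cos φ₂ · cos Δλ )
  = atan2(0.54444, -0.17258) = 107.588° → normalised to [0°, 360°): 107.588°.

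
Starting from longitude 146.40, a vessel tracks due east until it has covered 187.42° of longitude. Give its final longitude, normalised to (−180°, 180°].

Start at +146.40°; shift +187.42° → +333.82°.
+333.82° lies outside (−180°, 180°]; subtract 360° → -26.18°.

-26.18°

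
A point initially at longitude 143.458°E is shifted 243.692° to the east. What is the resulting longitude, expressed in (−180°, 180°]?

27.150°E

Start at +143.458°; shift +243.692° → +387.150°.
+387.150° lies outside (−180°, 180°]; subtract 360° → +27.150°.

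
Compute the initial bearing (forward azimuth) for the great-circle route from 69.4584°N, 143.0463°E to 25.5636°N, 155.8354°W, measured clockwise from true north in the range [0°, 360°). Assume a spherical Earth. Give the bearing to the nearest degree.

Δλ = -155.8354 − 143.0463 = -298.8817°; wrapped into (−180°, 180°]: 61.1183°.
θ = atan2( sin Δλ · cos φ₂ , cos φ₁ · sin φ₂ − sin φ₁ · cos φ₂ · cos Δλ )
  = atan2(0.78990, -0.25660) = 107.997° → normalised to [0°, 360°): 107.997°.

108°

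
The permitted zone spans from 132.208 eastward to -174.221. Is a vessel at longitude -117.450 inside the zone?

Band width going east from +132.208° to -174.221°: ((-174.221 − 132.208) mod 360) = 53.571°.
Offset of -117.450° east of the west edge: ((-117.450 − 132.208) mod 360) = 110.342°.
110.342° > 53.571° ⇒ outside.

No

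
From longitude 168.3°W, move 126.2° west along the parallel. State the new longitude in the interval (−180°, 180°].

Start at -168.3°; shift −126.2° → -294.5°.
-294.5° lies outside (−180°, 180°]; add 360° → +65.5°.

65.5°E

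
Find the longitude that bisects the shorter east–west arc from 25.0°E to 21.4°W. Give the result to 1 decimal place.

Signed shortest Δλ from +25.0° to -21.4° is -46.4°.
Midpoint longitude = +25.0° + (-46.4°)/2 = +25.0° − 23.2° = +1.8°.

1.8°E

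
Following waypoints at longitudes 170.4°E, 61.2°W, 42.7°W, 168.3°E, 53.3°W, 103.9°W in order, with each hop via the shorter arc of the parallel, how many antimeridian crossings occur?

Leg 1: +170.4° → -61.2°, shortest Δλ = 128.4° (east) — crosses 180°.
Leg 2: -61.2° → -42.7°, shortest Δλ = 18.5° (east) — does not cross 180°.
Leg 3: -42.7° → +168.3°, shortest Δλ = -149.0° (west) — crosses 180°.
Leg 4: +168.3° → -53.3°, shortest Δλ = 138.4° (east) — crosses 180°.
Leg 5: -53.3° → -103.9°, shortest Δλ = -50.6° (west) — does not cross 180°.
Total crossings: 3.

3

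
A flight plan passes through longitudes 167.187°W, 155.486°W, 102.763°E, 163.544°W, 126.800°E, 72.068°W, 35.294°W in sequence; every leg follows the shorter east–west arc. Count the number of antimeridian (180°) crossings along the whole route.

4

Leg 1: -167.187° → -155.486°, shortest Δλ = 11.701° (east) — does not cross 180°.
Leg 2: -155.486° → +102.763°, shortest Δλ = -101.751° (west) — crosses 180°.
Leg 3: +102.763° → -163.544°, shortest Δλ = 93.693° (east) — crosses 180°.
Leg 4: -163.544° → +126.800°, shortest Δλ = -69.656° (west) — crosses 180°.
Leg 5: +126.800° → -72.068°, shortest Δλ = 161.132° (east) — crosses 180°.
Leg 6: -72.068° → -35.294°, shortest Δλ = 36.774° (east) — does not cross 180°.
Total crossings: 4.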